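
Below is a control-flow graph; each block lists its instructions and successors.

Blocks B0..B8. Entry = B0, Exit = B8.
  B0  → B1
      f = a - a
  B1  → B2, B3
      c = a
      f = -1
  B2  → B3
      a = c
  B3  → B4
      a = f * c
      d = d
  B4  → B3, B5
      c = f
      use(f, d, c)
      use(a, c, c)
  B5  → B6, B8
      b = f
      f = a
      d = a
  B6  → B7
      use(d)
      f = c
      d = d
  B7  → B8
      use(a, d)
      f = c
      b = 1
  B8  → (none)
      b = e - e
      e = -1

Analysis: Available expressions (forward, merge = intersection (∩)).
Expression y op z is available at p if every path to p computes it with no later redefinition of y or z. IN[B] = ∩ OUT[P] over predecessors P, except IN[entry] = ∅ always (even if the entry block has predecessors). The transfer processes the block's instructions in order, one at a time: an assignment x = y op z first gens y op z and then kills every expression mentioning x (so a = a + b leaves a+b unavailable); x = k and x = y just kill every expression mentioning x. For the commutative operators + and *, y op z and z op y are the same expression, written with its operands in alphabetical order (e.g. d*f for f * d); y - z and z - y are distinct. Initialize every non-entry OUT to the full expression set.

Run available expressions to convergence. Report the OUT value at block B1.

Converged values:
  B0:   IN={}   OUT={a-a}
  B1:   IN={a-a}   OUT={a-a}
  B2:   IN={a-a}   OUT={}
  B3:   IN={}   OUT={c*f}
  B4:   IN={c*f}   OUT={}
  B5:   IN={}   OUT={}
  B6:   IN={}   OUT={}
  B7:   IN={}   OUT={}
  B8:   IN={}   OUT={}

Merge at B1: IN[B1] = OUT[B0] = {a-a}
Applying B1's transfer function to that IN value gives OUT[B1] (row B1 above).

Answer: {a-a}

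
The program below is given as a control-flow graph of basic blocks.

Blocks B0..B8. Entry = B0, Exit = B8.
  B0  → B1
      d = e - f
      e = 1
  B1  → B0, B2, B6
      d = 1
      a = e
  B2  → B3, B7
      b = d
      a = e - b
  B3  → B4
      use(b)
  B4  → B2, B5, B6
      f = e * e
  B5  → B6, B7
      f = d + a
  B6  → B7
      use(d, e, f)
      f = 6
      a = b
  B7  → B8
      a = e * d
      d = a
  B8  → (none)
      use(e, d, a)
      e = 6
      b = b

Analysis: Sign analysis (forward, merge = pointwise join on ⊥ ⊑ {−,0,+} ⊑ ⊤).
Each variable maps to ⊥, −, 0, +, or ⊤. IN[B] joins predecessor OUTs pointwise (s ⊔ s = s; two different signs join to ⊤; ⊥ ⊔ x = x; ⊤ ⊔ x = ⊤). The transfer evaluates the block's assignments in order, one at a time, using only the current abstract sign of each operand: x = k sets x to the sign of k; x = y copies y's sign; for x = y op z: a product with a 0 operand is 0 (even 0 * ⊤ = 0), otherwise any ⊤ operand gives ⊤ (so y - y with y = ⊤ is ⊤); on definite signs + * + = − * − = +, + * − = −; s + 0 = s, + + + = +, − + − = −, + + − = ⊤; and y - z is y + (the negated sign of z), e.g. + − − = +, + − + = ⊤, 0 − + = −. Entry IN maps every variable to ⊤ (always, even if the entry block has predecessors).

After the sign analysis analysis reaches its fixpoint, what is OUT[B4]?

Converged values:
  B0: | IN=(all ⊤) | OUT={e:+; rest ⊤}
  B1: | IN={e:+; rest ⊤} | OUT={a:+, d:+, e:+; rest ⊤}
  B2: | IN={d:+, e:+; rest ⊤} | OUT={b:+, d:+, e:+; rest ⊤}
  B3: | IN={b:+, d:+, e:+; rest ⊤} | OUT={b:+, d:+, e:+; rest ⊤}
  B4: | IN={b:+, d:+, e:+; rest ⊤} | OUT={b:+, d:+, e:+, f:+; rest ⊤}
  B5: | IN={b:+, d:+, e:+, f:+; rest ⊤} | OUT={b:+, d:+, e:+; rest ⊤}
  B6: | IN={d:+, e:+; rest ⊤} | OUT={d:+, e:+, f:+; rest ⊤}
  B7: | IN={d:+, e:+; rest ⊤} | OUT={a:+, d:+, e:+; rest ⊤}
  B8: | IN={a:+, d:+, e:+; rest ⊤} | OUT={a:+, d:+, e:+; rest ⊤}

Merge at B4: IN[B4] = OUT[B3] = {a: ⊤, b: +, c: ⊤, d: +, e: +, f: ⊤}
Applying B4's transfer function to that IN value gives OUT[B4] (row B4 above).

Answer: {a: ⊤, b: +, c: ⊤, d: +, e: +, f: +}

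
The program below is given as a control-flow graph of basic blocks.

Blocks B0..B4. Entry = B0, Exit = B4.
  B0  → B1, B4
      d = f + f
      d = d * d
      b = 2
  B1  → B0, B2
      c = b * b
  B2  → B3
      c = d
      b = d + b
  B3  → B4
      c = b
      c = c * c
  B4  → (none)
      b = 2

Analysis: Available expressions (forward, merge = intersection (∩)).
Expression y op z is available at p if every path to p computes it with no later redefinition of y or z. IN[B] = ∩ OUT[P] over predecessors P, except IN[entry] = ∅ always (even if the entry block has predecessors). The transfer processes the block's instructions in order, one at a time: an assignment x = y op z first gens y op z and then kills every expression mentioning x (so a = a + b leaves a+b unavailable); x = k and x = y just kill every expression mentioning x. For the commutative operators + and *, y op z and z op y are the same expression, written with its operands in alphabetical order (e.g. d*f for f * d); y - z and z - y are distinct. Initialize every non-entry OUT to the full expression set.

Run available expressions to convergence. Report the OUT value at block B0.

Converged values:
  B0:  IN={}  OUT={f+f}
  B1:  IN={f+f}  OUT={b*b, f+f}
  B2:  IN={b*b, f+f}  OUT={f+f}
  B3:  IN={f+f}  OUT={f+f}
  B4:  IN={f+f}  OUT={f+f}

Merge at B0 (entry node, so the boundary value {} is joined with the incoming edge(s)): IN[B0] = {} ∩ OUT[B1] = {}
Applying B0's transfer function to that IN value gives OUT[B0] (row B0 above).

Answer: {f+f}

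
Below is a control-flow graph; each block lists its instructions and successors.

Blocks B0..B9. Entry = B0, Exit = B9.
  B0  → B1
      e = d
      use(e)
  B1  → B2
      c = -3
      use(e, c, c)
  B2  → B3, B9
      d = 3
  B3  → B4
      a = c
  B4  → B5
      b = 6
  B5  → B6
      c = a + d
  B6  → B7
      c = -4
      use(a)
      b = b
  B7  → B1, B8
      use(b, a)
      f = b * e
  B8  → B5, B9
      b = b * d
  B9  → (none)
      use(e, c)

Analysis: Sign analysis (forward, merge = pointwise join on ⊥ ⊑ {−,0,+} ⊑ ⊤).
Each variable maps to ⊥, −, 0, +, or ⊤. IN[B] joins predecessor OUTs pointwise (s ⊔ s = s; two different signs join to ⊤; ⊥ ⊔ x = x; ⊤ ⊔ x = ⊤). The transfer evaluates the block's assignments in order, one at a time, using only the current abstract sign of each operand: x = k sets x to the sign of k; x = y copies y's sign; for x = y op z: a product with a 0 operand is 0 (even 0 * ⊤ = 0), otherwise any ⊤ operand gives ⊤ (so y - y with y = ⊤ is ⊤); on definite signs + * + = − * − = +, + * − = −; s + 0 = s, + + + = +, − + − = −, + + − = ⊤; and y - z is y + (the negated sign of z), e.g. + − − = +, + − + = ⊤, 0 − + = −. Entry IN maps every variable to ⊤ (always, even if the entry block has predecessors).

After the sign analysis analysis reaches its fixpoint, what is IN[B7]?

Answer: {a: -, b: +, c: -, d: +, e: ⊤, f: ⊤}

Derivation:
Fixpoint table:
  B0:   IN=(all ⊤)   OUT=(all ⊤)
  B1:   IN=(all ⊤)   OUT={c:-; rest ⊤}
  B2:   IN={c:-; rest ⊤}   OUT={c:-, d:+; rest ⊤}
  B3:   IN={c:-, d:+; rest ⊤}   OUT={a:-, c:-, d:+; rest ⊤}
  B4:   IN={a:-, c:-, d:+; rest ⊤}   OUT={a:-, b:+, c:-, d:+; rest ⊤}
  B5:   IN={a:-, b:+, c:-, d:+; rest ⊤}   OUT={a:-, b:+, d:+; rest ⊤}
  B6:   IN={a:-, b:+, d:+; rest ⊤}   OUT={a:-, b:+, c:-, d:+; rest ⊤}
  B7:   IN={a:-, b:+, c:-, d:+; rest ⊤}   OUT={a:-, b:+, c:-, d:+; rest ⊤}
  B8:   IN={a:-, b:+, c:-, d:+; rest ⊤}   OUT={a:-, b:+, c:-, d:+; rest ⊤}
  B9:   IN={c:-, d:+; rest ⊤}   OUT={c:-, d:+; rest ⊤}

Merge at B7: IN[B7] = OUT[B6] = {a: -, b: +, c: -, d: +, e: ⊤, f: ⊤}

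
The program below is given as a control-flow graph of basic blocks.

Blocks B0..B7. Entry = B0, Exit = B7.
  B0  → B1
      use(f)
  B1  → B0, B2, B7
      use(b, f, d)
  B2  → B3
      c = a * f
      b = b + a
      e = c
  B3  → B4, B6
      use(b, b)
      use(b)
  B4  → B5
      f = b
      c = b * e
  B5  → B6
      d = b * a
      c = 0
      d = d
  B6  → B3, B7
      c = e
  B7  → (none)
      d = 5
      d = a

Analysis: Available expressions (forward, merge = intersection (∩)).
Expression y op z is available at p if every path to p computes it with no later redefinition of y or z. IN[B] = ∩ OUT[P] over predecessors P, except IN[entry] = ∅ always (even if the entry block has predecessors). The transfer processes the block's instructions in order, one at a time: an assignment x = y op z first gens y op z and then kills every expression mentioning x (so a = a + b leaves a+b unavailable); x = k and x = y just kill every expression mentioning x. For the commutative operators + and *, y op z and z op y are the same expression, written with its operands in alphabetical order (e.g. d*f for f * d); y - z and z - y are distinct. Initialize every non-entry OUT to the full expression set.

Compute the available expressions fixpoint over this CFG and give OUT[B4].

Answer: {b*e}

Derivation:
Per-block solution:
  B0: | IN={} | OUT={}
  B1: | IN={} | OUT={}
  B2: | IN={} | OUT={a*f}
  B3: | IN={} | OUT={}
  B4: | IN={} | OUT={b*e}
  B5: | IN={b*e} | OUT={a*b, b*e}
  B6: | IN={} | OUT={}
  B7: | IN={} | OUT={}

Merge at B4: IN[B4] = OUT[B3] = {}
Applying B4's transfer function to that IN value gives OUT[B4] (row B4 above).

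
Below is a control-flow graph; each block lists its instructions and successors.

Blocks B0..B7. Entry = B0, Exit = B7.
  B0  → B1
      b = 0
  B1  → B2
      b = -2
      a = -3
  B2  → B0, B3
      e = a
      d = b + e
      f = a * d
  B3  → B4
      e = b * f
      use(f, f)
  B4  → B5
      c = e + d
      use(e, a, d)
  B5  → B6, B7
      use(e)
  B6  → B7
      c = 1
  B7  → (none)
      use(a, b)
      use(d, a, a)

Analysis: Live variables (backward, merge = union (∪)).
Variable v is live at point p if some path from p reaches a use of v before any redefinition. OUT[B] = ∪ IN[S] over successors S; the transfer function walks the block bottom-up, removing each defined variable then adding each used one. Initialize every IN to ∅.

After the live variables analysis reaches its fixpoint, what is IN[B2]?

Fixpoint table:
  B0:  IN={}  OUT={}
  B1:  IN={}  OUT={a, b}
  B2:  IN={a, b}  OUT={a, b, d, f}
  B3:  IN={a, b, d, f}  OUT={a, b, d, e}
  B4:  IN={a, b, d, e}  OUT={a, b, d, e}
  B5:  IN={a, b, d, e}  OUT={a, b, d}
  B6:  IN={a, b, d}  OUT={a, b, d}
  B7:  IN={a, b, d}  OUT={}

Merge at B2: OUT[B2] = IN[B0] ⊔ IN[B3] = {a, b, d, f}
Applying B2's transfer function to that OUT value gives IN[B2] (row B2 above).

Answer: {a, b}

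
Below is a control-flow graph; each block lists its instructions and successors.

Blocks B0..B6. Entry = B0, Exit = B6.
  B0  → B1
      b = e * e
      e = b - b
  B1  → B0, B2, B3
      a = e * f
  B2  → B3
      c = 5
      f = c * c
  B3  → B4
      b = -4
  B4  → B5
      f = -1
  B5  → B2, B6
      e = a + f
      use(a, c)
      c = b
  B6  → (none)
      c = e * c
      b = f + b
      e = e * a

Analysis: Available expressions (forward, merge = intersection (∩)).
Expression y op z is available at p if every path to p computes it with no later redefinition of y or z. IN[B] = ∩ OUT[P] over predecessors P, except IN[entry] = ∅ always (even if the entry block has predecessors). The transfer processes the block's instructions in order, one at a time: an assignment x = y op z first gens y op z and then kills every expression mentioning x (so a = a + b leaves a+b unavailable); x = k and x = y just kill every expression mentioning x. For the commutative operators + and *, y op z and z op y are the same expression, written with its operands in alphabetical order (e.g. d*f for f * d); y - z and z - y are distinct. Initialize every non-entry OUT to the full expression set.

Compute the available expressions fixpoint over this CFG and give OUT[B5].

Answer: {a+f}

Working:
Fixpoint table:
  B0:  IN={}  OUT={b-b}
  B1:  IN={b-b}  OUT={b-b, e*f}
  B2:  IN={}  OUT={c*c}
  B3:  IN={}  OUT={}
  B4:  IN={}  OUT={}
  B5:  IN={}  OUT={a+f}
  B6:  IN={a+f}  OUT={a+f}

Merge at B5: IN[B5] = OUT[B4] = {}
Applying B5's transfer function to that IN value gives OUT[B5] (row B5 above).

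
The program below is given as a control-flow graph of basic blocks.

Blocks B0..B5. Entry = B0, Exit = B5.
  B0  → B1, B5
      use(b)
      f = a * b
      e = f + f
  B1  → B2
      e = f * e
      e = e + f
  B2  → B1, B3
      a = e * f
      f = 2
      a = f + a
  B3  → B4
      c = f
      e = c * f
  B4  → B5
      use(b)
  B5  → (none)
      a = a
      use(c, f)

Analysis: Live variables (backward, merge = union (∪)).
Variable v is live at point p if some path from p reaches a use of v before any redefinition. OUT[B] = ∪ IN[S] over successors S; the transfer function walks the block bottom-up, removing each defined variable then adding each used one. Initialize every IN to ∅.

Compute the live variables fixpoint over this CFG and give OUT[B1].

Answer: {b, e, f}

Working:
Converged values:
  B0:  IN={a, b, c}  OUT={a, b, c, e, f}
  B1:  IN={b, e, f}  OUT={b, e, f}
  B2:  IN={b, e, f}  OUT={a, b, e, f}
  B3:  IN={a, b, f}  OUT={a, b, c, f}
  B4:  IN={a, b, c, f}  OUT={a, c, f}
  B5:  IN={a, c, f}  OUT={}

Merge at B1: OUT[B1] = IN[B2] = {b, e, f}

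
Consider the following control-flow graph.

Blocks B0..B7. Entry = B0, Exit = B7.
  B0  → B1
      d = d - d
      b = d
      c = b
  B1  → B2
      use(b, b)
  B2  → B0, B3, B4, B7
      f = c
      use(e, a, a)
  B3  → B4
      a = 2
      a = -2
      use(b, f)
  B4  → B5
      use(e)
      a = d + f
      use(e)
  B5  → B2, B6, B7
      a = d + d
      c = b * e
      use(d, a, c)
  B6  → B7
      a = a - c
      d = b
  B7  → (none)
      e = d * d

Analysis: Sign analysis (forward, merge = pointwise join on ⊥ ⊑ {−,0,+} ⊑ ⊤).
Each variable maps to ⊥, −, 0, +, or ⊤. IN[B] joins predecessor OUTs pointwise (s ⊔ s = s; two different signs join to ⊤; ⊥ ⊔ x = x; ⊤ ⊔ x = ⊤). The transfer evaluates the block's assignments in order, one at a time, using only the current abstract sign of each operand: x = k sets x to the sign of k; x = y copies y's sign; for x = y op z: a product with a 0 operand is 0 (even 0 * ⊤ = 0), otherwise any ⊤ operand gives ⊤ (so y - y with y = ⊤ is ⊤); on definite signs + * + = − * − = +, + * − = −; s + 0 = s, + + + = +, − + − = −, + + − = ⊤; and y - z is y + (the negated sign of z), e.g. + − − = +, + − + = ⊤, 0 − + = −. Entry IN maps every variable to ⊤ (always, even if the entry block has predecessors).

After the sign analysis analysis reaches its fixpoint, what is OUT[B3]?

Answer: {a: -, b: ⊤, c: ⊤, d: ⊤, e: ⊤, f: ⊤}

Working:
Fixpoint table:
  B0:   IN=(all ⊤)   OUT=(all ⊤)
  B1:   IN=(all ⊤)   OUT=(all ⊤)
  B2:   IN=(all ⊤)   OUT=(all ⊤)
  B3:   IN=(all ⊤)   OUT={a:-; rest ⊤}
  B4:   IN=(all ⊤)   OUT=(all ⊤)
  B5:   IN=(all ⊤)   OUT=(all ⊤)
  B6:   IN=(all ⊤)   OUT=(all ⊤)
  B7:   IN=(all ⊤)   OUT=(all ⊤)

Merge at B3: IN[B3] = OUT[B2] = {a: ⊤, b: ⊤, c: ⊤, d: ⊤, e: ⊤, f: ⊤}
Applying B3's transfer function to that IN value gives OUT[B3] (row B3 above).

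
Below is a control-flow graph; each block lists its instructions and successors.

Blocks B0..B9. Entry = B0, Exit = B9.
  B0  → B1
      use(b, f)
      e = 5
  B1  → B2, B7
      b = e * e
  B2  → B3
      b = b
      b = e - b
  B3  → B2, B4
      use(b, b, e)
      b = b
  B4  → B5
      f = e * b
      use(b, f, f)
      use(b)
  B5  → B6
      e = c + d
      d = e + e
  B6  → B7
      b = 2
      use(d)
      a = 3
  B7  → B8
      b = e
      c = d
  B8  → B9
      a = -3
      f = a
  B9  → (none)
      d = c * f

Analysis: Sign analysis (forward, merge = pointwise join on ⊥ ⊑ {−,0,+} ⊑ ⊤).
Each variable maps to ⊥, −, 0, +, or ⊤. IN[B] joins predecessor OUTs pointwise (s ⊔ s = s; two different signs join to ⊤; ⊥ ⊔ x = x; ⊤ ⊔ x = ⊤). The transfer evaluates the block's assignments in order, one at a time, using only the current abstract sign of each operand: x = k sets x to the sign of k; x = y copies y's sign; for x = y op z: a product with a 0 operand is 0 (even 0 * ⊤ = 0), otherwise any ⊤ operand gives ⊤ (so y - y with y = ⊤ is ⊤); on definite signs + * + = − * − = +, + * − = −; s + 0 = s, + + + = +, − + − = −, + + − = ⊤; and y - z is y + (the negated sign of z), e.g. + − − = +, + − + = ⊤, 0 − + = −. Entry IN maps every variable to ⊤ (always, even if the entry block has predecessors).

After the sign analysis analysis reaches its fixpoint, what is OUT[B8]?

Converged values:
  B0:   IN=(all ⊤)   OUT={e:+; rest ⊤}
  B1:   IN={e:+; rest ⊤}   OUT={b:+, e:+; rest ⊤}
  B2:   IN={e:+; rest ⊤}   OUT={e:+; rest ⊤}
  B3:   IN={e:+; rest ⊤}   OUT={e:+; rest ⊤}
  B4:   IN={e:+; rest ⊤}   OUT={e:+; rest ⊤}
  B5:   IN={e:+; rest ⊤}   OUT=(all ⊤)
  B6:   IN=(all ⊤)   OUT={a:+, b:+; rest ⊤}
  B7:   IN={b:+; rest ⊤}   OUT=(all ⊤)
  B8:   IN=(all ⊤)   OUT={a:-, f:-; rest ⊤}
  B9:   IN={a:-, f:-; rest ⊤}   OUT={a:-, f:-; rest ⊤}

Merge at B8: IN[B8] = OUT[B7] = {a: ⊤, b: ⊤, c: ⊤, d: ⊤, e: ⊤, f: ⊤}
Applying B8's transfer function to that IN value gives OUT[B8] (row B8 above).

Answer: {a: -, b: ⊤, c: ⊤, d: ⊤, e: ⊤, f: -}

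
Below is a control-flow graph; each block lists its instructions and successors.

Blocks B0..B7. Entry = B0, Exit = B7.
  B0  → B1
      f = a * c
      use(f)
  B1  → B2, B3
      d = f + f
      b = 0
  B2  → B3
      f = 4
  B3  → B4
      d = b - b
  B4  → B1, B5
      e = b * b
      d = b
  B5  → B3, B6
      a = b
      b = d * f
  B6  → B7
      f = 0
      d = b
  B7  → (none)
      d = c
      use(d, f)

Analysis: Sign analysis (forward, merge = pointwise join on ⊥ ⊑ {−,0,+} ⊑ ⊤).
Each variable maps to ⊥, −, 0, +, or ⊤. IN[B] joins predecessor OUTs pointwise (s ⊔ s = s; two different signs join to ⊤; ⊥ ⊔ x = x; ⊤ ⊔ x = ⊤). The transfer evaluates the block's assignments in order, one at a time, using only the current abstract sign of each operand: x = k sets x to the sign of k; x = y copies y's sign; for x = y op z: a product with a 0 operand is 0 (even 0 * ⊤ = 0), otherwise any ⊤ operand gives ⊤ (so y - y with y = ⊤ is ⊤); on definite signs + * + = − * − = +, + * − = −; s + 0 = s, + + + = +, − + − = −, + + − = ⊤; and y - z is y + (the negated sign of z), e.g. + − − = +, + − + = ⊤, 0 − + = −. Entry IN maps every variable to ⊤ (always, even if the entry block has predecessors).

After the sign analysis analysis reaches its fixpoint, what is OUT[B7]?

Answer: {a: 0, b: 0, c: ⊤, d: ⊤, e: 0, f: 0}

Working:
Converged values:
  B0: | IN=(all ⊤) | OUT=(all ⊤)
  B1: | IN=(all ⊤) | OUT={b:0; rest ⊤}
  B2: | IN={b:0; rest ⊤} | OUT={b:0, f:+; rest ⊤}
  B3: | IN={b:0; rest ⊤} | OUT={b:0, d:0; rest ⊤}
  B4: | IN={b:0, d:0; rest ⊤} | OUT={b:0, d:0, e:0; rest ⊤}
  B5: | IN={b:0, d:0, e:0; rest ⊤} | OUT={a:0, b:0, d:0, e:0; rest ⊤}
  B6: | IN={a:0, b:0, d:0, e:0; rest ⊤} | OUT={a:0, b:0, d:0, e:0, f:0; rest ⊤}
  B7: | IN={a:0, b:0, d:0, e:0, f:0; rest ⊤} | OUT={a:0, b:0, e:0, f:0; rest ⊤}

Merge at B7: IN[B7] = OUT[B6] = {a: 0, b: 0, c: ⊤, d: 0, e: 0, f: 0}
Applying B7's transfer function to that IN value gives OUT[B7] (row B7 above).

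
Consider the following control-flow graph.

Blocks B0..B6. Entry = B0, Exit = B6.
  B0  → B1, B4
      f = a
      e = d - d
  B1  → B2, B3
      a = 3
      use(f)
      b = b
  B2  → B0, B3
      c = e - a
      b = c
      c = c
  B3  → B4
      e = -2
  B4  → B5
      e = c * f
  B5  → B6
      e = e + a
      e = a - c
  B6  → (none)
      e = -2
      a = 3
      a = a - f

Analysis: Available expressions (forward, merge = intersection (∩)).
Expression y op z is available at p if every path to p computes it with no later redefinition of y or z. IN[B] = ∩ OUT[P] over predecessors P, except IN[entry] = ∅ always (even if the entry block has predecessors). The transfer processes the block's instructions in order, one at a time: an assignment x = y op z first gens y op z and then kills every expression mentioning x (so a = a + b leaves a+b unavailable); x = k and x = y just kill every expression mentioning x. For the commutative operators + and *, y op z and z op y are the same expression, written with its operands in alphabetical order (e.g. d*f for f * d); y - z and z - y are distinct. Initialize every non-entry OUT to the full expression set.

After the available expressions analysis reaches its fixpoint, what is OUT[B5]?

Answer: {a-c, c*f, d-d}

Trace:
Per-block solution:
  B0:   IN={}   OUT={d-d}
  B1:   IN={d-d}   OUT={d-d}
  B2:   IN={d-d}   OUT={d-d, e-a}
  B3:   IN={d-d}   OUT={d-d}
  B4:   IN={d-d}   OUT={c*f, d-d}
  B5:   IN={c*f, d-d}   OUT={a-c, c*f, d-d}
  B6:   IN={a-c, c*f, d-d}   OUT={c*f, d-d}

Merge at B5: IN[B5] = OUT[B4] = {c*f, d-d}
Applying B5's transfer function to that IN value gives OUT[B5] (row B5 above).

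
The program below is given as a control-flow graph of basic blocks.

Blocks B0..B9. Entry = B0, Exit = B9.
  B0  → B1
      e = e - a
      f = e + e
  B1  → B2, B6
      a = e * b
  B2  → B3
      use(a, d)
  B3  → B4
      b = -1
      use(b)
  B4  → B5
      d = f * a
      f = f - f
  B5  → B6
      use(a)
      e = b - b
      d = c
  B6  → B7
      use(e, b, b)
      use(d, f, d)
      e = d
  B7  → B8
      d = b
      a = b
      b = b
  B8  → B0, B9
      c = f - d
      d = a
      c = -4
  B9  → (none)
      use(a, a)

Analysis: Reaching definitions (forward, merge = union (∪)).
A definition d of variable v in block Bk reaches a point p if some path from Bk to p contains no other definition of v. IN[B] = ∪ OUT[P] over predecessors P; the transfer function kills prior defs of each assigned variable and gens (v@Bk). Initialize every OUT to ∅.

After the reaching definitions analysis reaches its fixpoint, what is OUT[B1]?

Converged values:
  B0:   IN={a@B7, b@B7, c@B8, d@B8, e@B6, f@B0, f@B4}   OUT={a@B7, b@B7, c@B8, d@B8, e@B0, f@B0}
  B1:   IN={a@B7, b@B7, c@B8, d@B8, e@B0, f@B0}   OUT={a@B1, b@B7, c@B8, d@B8, e@B0, f@B0}
  B2:   IN={a@B1, b@B7, c@B8, d@B8, e@B0, f@B0}   OUT={a@B1, b@B7, c@B8, d@B8, e@B0, f@B0}
  B3:   IN={a@B1, b@B7, c@B8, d@B8, e@B0, f@B0}   OUT={a@B1, b@B3, c@B8, d@B8, e@B0, f@B0}
  B4:   IN={a@B1, b@B3, c@B8, d@B8, e@B0, f@B0}   OUT={a@B1, b@B3, c@B8, d@B4, e@B0, f@B4}
  B5:   IN={a@B1, b@B3, c@B8, d@B4, e@B0, f@B4}   OUT={a@B1, b@B3, c@B8, d@B5, e@B5, f@B4}
  B6:   IN={a@B1, b@B3, b@B7, c@B8, d@B5, d@B8, e@B0, e@B5, f@B0, f@B4}   OUT={a@B1, b@B3, b@B7, c@B8, d@B5, d@B8, e@B6, f@B0, f@B4}
  B7:   IN={a@B1, b@B3, b@B7, c@B8, d@B5, d@B8, e@B6, f@B0, f@B4}   OUT={a@B7, b@B7, c@B8, d@B7, e@B6, f@B0, f@B4}
  B8:   IN={a@B7, b@B7, c@B8, d@B7, e@B6, f@B0, f@B4}   OUT={a@B7, b@B7, c@B8, d@B8, e@B6, f@B0, f@B4}
  B9:   IN={a@B7, b@B7, c@B8, d@B8, e@B6, f@B0, f@B4}   OUT={a@B7, b@B7, c@B8, d@B8, e@B6, f@B0, f@B4}

Merge at B1: IN[B1] = OUT[B0] = {a@B7, b@B7, c@B8, d@B8, e@B0, f@B0}
Applying B1's transfer function to that IN value gives OUT[B1] (row B1 above).

Answer: {a@B1, b@B7, c@B8, d@B8, e@B0, f@B0}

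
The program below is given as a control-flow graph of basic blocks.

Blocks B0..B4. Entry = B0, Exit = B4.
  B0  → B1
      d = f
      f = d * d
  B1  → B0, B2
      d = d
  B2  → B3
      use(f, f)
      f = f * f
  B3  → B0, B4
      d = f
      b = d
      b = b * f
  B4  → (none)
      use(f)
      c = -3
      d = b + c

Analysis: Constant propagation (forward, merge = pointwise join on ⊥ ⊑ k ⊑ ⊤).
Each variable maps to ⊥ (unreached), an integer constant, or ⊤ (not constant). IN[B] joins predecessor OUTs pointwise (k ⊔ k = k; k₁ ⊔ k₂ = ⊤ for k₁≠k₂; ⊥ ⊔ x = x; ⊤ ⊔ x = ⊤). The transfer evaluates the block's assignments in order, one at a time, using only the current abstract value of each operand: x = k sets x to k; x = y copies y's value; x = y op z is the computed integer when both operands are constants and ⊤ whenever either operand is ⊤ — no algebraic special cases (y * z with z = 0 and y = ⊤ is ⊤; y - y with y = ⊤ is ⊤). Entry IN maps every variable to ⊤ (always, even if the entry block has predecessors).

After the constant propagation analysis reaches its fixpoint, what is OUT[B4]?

Answer: {a: ⊤, b: ⊤, c: -3, d: ⊤, e: ⊤, f: ⊤}

Derivation:
Converged values:
  B0:  IN=(all ⊤)  OUT=(all ⊤)
  B1:  IN=(all ⊤)  OUT=(all ⊤)
  B2:  IN=(all ⊤)  OUT=(all ⊤)
  B3:  IN=(all ⊤)  OUT=(all ⊤)
  B4:  IN=(all ⊤)  OUT={c:-3; rest ⊤}

Merge at B4: IN[B4] = OUT[B3] = {a: ⊤, b: ⊤, c: ⊤, d: ⊤, e: ⊤, f: ⊤}
Applying B4's transfer function to that IN value gives OUT[B4] (row B4 above).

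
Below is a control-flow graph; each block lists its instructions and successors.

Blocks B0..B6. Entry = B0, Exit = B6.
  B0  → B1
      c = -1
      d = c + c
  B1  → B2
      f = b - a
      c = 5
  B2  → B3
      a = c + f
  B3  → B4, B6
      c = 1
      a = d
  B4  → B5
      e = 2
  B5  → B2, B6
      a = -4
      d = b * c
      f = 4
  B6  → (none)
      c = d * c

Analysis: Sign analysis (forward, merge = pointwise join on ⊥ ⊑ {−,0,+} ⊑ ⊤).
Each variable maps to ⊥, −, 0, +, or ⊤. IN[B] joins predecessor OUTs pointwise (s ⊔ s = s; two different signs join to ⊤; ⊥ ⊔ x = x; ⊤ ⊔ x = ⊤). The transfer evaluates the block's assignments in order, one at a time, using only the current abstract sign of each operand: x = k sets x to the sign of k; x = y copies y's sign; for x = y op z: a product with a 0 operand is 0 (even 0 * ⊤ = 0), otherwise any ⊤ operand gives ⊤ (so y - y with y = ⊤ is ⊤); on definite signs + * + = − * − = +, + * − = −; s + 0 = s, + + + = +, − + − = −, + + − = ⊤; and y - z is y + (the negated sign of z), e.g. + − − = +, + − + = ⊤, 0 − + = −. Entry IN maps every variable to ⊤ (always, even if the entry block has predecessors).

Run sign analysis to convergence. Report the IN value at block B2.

Per-block solution:
  B0:   IN=(all ⊤)   OUT={c:-, d:-; rest ⊤}
  B1:   IN={c:-, d:-; rest ⊤}   OUT={c:+, d:-; rest ⊤}
  B2:   IN={c:+; rest ⊤}   OUT={c:+; rest ⊤}
  B3:   IN={c:+; rest ⊤}   OUT={c:+; rest ⊤}
  B4:   IN={c:+; rest ⊤}   OUT={c:+, e:+; rest ⊤}
  B5:   IN={c:+, e:+; rest ⊤}   OUT={a:-, c:+, e:+, f:+; rest ⊤}
  B6:   IN={c:+; rest ⊤}   OUT=(all ⊤)

Merge at B2: IN[B2] = OUT[B1] ⊔ OUT[B5] = {a: ⊤, b: ⊤, c: +, d: ⊤, e: ⊤, f: ⊤}

Answer: {a: ⊤, b: ⊤, c: +, d: ⊤, e: ⊤, f: ⊤}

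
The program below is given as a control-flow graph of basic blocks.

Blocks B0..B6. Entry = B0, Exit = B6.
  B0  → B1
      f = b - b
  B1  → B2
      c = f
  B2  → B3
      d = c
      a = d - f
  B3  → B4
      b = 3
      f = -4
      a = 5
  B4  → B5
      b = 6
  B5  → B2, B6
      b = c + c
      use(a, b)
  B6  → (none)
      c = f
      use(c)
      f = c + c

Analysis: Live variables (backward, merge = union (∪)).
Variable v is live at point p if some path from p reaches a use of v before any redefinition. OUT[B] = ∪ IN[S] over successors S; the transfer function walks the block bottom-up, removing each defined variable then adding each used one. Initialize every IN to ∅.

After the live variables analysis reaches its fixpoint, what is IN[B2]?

Converged values:
  B0:  IN={b}  OUT={f}
  B1:  IN={f}  OUT={c, f}
  B2:  IN={c, f}  OUT={c}
  B3:  IN={c}  OUT={a, c, f}
  B4:  IN={a, c, f}  OUT={a, c, f}
  B5:  IN={a, c, f}  OUT={c, f}
  B6:  IN={f}  OUT={}

Merge at B2: OUT[B2] = IN[B3] = {c}
Applying B2's transfer function to that OUT value gives IN[B2] (row B2 above).

Answer: {c, f}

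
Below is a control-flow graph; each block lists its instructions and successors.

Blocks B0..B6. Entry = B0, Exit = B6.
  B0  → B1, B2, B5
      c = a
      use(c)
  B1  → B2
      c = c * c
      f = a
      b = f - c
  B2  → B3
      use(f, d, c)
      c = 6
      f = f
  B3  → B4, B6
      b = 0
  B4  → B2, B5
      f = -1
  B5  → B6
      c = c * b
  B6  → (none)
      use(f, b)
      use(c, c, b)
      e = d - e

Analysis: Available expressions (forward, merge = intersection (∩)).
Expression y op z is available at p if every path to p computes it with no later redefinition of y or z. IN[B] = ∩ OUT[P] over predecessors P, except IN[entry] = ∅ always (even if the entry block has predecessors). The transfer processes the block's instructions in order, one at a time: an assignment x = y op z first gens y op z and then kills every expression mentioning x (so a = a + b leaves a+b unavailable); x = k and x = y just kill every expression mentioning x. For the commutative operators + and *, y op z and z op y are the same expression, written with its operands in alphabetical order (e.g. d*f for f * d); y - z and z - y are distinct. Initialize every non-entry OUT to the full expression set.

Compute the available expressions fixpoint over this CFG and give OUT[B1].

Answer: {f-c}

Working:
Fixpoint table:
  B0: | IN={} | OUT={}
  B1: | IN={} | OUT={f-c}
  B2: | IN={} | OUT={}
  B3: | IN={} | OUT={}
  B4: | IN={} | OUT={}
  B5: | IN={} | OUT={}
  B6: | IN={} | OUT={}

Merge at B1: IN[B1] = OUT[B0] = {}
Applying B1's transfer function to that IN value gives OUT[B1] (row B1 above).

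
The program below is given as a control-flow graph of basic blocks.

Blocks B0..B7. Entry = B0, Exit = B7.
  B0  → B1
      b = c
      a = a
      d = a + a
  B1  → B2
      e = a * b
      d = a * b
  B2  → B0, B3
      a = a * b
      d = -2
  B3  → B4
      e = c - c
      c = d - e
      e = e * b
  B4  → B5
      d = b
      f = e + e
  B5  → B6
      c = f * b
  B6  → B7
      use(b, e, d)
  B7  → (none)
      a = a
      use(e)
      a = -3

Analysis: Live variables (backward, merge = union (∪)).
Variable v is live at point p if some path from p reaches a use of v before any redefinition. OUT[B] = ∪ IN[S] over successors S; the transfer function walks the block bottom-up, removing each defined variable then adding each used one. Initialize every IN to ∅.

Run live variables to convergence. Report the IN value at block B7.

Answer: {a, e}

Derivation:
Per-block solution:
  B0:   IN={a, c}   OUT={a, b, c}
  B1:   IN={a, b, c}   OUT={a, b, c}
  B2:   IN={a, b, c}   OUT={a, b, c, d}
  B3:   IN={a, b, c, d}   OUT={a, b, e}
  B4:   IN={a, b, e}   OUT={a, b, d, e, f}
  B5:   IN={a, b, d, e, f}   OUT={a, b, d, e}
  B6:   IN={a, b, d, e}   OUT={a, e}
  B7:   IN={a, e}   OUT={}

B7 is the boundary node: OUT[B7] = {}
Applying B7's transfer function to that OUT value gives IN[B7] (row B7 above).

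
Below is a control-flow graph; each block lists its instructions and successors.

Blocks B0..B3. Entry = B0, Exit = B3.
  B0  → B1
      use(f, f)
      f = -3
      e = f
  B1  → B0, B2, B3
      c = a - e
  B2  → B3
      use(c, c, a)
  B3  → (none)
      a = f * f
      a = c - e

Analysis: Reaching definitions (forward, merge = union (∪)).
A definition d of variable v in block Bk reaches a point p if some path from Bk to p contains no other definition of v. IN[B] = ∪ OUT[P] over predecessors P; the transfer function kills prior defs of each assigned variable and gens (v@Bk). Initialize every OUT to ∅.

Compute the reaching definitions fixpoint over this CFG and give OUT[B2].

Answer: {c@B1, e@B0, f@B0}

Working:
Per-block solution:
  B0:  IN={c@B1, e@B0, f@B0}  OUT={c@B1, e@B0, f@B0}
  B1:  IN={c@B1, e@B0, f@B0}  OUT={c@B1, e@B0, f@B0}
  B2:  IN={c@B1, e@B0, f@B0}  OUT={c@B1, e@B0, f@B0}
  B3:  IN={c@B1, e@B0, f@B0}  OUT={a@B3, c@B1, e@B0, f@B0}

Merge at B2: IN[B2] = OUT[B1] = {c@B1, e@B0, f@B0}
Applying B2's transfer function to that IN value gives OUT[B2] (row B2 above).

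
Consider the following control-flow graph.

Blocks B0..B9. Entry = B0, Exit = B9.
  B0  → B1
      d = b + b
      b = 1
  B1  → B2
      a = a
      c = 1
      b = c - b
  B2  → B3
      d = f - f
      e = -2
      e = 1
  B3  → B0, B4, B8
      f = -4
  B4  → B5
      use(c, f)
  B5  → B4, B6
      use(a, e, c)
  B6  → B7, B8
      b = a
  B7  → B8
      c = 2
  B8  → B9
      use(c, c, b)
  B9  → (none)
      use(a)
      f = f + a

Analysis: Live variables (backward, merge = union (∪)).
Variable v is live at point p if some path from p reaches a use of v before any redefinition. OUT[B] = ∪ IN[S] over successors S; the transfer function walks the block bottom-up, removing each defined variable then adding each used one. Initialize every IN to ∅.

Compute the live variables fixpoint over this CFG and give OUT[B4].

Answer: {a, c, e, f}

Trace:
Converged values:
  B0:   IN={a, b, f}   OUT={a, b, f}
  B1:   IN={a, b, f}   OUT={a, b, c, f}
  B2:   IN={a, b, c, f}   OUT={a, b, c, e}
  B3:   IN={a, b, c, e}   OUT={a, b, c, e, f}
  B4:   IN={a, c, e, f}   OUT={a, c, e, f}
  B5:   IN={a, c, e, f}   OUT={a, c, e, f}
  B6:   IN={a, c, f}   OUT={a, b, c, f}
  B7:   IN={a, b, f}   OUT={a, b, c, f}
  B8:   IN={a, b, c, f}   OUT={a, f}
  B9:   IN={a, f}   OUT={}

Merge at B4: OUT[B4] = IN[B5] = {a, c, e, f}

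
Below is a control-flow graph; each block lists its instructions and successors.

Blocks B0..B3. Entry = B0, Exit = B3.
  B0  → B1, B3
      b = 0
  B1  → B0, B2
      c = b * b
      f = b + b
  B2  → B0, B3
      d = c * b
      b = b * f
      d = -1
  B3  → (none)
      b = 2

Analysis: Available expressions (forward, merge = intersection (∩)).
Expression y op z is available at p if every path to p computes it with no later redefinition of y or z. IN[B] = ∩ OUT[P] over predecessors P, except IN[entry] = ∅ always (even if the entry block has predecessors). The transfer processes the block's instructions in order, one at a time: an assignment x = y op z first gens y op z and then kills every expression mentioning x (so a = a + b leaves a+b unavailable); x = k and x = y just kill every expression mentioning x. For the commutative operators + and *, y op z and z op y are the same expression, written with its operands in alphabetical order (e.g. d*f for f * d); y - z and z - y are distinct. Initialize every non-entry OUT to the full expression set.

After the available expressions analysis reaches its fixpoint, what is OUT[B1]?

Fixpoint table:
  B0:   IN={}   OUT={}
  B1:   IN={}   OUT={b*b, b+b}
  B2:   IN={b*b, b+b}   OUT={}
  B3:   IN={}   OUT={}

Merge at B1: IN[B1] = OUT[B0] = {}
Applying B1's transfer function to that IN value gives OUT[B1] (row B1 above).

Answer: {b*b, b+b}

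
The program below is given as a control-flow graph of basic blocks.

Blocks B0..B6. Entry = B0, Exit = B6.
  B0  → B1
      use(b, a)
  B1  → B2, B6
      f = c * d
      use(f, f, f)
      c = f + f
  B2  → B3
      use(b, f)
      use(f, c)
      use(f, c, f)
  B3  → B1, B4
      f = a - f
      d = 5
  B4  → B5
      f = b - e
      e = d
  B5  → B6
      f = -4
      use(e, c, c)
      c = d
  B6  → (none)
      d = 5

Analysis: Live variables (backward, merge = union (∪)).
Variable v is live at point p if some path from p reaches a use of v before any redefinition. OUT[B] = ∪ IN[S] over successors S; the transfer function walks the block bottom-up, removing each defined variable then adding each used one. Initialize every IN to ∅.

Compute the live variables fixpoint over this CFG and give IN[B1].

Per-block solution:
  B0:   IN={a, b, c, d, e}   OUT={a, b, c, d, e}
  B1:   IN={a, b, c, d, e}   OUT={a, b, c, e, f}
  B2:   IN={a, b, c, e, f}   OUT={a, b, c, e, f}
  B3:   IN={a, b, c, e, f}   OUT={a, b, c, d, e}
  B4:   IN={b, c, d, e}   OUT={c, d, e}
  B5:   IN={c, d, e}   OUT={}
  B6:   IN={}   OUT={}

Merge at B1: OUT[B1] = IN[B2] ⊔ IN[B6] = {a, b, c, e, f}
Applying B1's transfer function to that OUT value gives IN[B1] (row B1 above).

Answer: {a, b, c, d, e}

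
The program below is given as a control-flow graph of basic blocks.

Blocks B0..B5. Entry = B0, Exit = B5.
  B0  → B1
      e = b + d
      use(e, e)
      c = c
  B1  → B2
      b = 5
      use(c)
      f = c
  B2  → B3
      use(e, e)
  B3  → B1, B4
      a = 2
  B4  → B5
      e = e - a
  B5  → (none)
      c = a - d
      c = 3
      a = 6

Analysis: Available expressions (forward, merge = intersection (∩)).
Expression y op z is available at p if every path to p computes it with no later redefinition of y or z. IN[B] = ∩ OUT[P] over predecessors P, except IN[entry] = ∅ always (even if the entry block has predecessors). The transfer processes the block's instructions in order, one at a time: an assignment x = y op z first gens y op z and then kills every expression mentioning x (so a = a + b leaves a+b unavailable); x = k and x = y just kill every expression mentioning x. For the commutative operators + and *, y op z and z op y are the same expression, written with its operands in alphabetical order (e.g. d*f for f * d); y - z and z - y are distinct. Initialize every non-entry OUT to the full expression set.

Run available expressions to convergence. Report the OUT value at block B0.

Answer: {b+d}

Working:
Per-block solution:
  B0: | IN={} | OUT={b+d}
  B1: | IN={} | OUT={}
  B2: | IN={} | OUT={}
  B3: | IN={} | OUT={}
  B4: | IN={} | OUT={}
  B5: | IN={} | OUT={}

B0 is the boundary node: IN[B0] = {}
Applying B0's transfer function to that IN value gives OUT[B0] (row B0 above).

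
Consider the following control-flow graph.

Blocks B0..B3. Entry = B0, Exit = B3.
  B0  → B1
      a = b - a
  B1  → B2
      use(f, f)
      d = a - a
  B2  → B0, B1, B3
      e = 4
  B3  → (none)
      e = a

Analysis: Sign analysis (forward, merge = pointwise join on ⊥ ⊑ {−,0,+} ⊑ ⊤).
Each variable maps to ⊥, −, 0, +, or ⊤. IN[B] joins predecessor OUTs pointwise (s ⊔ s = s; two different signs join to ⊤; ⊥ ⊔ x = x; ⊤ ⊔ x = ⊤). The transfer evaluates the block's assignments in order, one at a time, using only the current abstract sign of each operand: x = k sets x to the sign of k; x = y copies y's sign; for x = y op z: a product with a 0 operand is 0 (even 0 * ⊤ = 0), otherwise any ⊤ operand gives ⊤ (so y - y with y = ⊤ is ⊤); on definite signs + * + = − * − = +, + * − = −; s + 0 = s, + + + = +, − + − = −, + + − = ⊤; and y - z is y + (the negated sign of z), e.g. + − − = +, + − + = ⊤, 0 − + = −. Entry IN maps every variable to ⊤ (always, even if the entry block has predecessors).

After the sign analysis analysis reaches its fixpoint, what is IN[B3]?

Converged values:
  B0: | IN=(all ⊤) | OUT=(all ⊤)
  B1: | IN=(all ⊤) | OUT=(all ⊤)
  B2: | IN=(all ⊤) | OUT={e:+; rest ⊤}
  B3: | IN={e:+; rest ⊤} | OUT=(all ⊤)

Merge at B3: IN[B3] = OUT[B2] = {a: ⊤, b: ⊤, c: ⊤, d: ⊤, e: +, f: ⊤}

Answer: {a: ⊤, b: ⊤, c: ⊤, d: ⊤, e: +, f: ⊤}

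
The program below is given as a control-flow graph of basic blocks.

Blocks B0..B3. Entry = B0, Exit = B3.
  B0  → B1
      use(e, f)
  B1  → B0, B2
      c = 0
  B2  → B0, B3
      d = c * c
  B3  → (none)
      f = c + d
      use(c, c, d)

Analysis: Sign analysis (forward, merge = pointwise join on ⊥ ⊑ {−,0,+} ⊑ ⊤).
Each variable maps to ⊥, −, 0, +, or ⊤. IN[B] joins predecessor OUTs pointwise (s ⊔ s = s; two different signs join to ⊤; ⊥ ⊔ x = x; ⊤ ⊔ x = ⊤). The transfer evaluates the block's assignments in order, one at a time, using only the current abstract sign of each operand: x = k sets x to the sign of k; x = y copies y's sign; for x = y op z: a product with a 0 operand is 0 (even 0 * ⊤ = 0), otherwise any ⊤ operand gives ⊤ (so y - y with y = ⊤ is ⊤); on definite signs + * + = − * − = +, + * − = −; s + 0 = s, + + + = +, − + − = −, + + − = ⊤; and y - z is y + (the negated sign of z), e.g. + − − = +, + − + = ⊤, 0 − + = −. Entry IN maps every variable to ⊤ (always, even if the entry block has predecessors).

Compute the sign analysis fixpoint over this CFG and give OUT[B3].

Answer: {a: ⊤, b: ⊤, c: 0, d: 0, e: ⊤, f: 0}

Working:
Fixpoint table:
  B0:   IN=(all ⊤)   OUT=(all ⊤)
  B1:   IN=(all ⊤)   OUT={c:0; rest ⊤}
  B2:   IN={c:0; rest ⊤}   OUT={c:0, d:0; rest ⊤}
  B3:   IN={c:0, d:0; rest ⊤}   OUT={c:0, d:0, f:0; rest ⊤}

Merge at B3: IN[B3] = OUT[B2] = {a: ⊤, b: ⊤, c: 0, d: 0, e: ⊤, f: ⊤}
Applying B3's transfer function to that IN value gives OUT[B3] (row B3 above).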